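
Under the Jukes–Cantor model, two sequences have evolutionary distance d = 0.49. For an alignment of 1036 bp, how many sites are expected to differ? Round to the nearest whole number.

Invert JC69: p = (3/4)(1 − e^(−4d/3)) = 0.75 × (1 − e^(-0.653333)) = 0.75 × (1 − 0.520309) = 0.359768.
Expected differing sites = pL ≈ 0.359768 × 1036 = 372.719648 ≈ 373.

373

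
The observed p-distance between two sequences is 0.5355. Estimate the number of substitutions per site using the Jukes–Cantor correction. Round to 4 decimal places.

d = −(3/4) ln(1 − 4p/3) = −0.75 ln(1 − 0.714) = −0.75 ln(0.286)
  = −0.75 × (-1.251763) = 0.938822 substitutions/site.

0.9388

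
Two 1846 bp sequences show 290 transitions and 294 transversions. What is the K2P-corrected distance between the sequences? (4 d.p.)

P = 290/1846 ≈ 0.157096 and Q = 294/1846 ≈ 0.159263.
Under the Kimura two-parameter model, d = −½ ln(1 − 2P − Q) − ¼ ln(1 − 2Q).
1 − 2P − Q = 0.526545, giving −½ ln(0.526545) = 0.320709.
1 − 2Q = 0.681474, giving −¼ ln(0.681474) = 0.095874.
d = 0.320709 + 0.095874 = 0.416583.

0.4166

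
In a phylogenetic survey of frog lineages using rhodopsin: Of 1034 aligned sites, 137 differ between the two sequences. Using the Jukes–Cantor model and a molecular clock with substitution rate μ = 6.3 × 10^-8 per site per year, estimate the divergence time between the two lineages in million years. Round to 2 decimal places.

p = 137/1034 ≈ 0.132495.
d = −(3/4) ln(1 − 4p/3) = −0.75 ln(1 − 0.17666) = −0.75 ln(0.82334)
  = −0.75 × (-0.194386) = 0.145790 substitutions/site.
Under a molecular clock d = 2μt, so t = d/(2μ) = 0.145790 / (2 × 6.3 × 10^-8) = 1.16 million years.

1.16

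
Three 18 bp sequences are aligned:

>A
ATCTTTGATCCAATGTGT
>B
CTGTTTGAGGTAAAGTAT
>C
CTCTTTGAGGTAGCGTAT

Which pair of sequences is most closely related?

B and C

A–B: 7/18 differ, p = 0.389, d = 0.548.
A–C: 7/18 differ, p = 0.389, d = 0.548.
B–C: 3/18 differ, p = 0.167, d = 0.188.
The smallest distance is between B and C.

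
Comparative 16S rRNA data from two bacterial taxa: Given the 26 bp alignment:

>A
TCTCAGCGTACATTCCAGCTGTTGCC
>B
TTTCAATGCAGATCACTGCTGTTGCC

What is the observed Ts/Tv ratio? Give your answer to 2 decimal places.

1.67

Transitions are A↔G and C↔T; transversions are all other mismatches.
Transitions: 5. Transversions: 3.
R = 5/3 = 1.666666… ≈ 1.67 (to 2 d.p.).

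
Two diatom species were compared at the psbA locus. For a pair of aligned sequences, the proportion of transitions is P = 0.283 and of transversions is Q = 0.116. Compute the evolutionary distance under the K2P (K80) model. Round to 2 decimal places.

0.64

Under the Kimura two-parameter model, d = −½ ln(1 − 2P − Q) − ¼ ln(1 − 2Q).
1 − 2P − Q = 0.318, giving −½ ln(0.318) = 0.572852.
1 − 2Q = 0.768, giving −¼ ln(0.768) = 0.065991.
d = 0.572852 + 0.065991 = 0.638843.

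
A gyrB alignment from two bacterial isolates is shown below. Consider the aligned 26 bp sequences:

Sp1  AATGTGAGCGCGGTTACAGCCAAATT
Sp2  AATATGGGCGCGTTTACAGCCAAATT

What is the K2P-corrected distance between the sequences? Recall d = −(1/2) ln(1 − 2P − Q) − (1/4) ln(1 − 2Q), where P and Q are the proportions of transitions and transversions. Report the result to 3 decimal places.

0.127

Of 26 sites, 2 differences are transitions and 1 are transversions, so P = 2/26 ≈ 0.076923 and Q = 1/26 ≈ 0.038462.
Under the Kimura two-parameter model, d = −½ ln(1 − 2P − Q) − ¼ ln(1 − 2Q).
1 − 2P − Q = 0.807692, giving −½ ln(0.807692) = 0.106787.
1 − 2Q = 0.923076, giving −¼ ln(0.923076) = 0.020011.
d = 0.106787 + 0.020011 = 0.126798.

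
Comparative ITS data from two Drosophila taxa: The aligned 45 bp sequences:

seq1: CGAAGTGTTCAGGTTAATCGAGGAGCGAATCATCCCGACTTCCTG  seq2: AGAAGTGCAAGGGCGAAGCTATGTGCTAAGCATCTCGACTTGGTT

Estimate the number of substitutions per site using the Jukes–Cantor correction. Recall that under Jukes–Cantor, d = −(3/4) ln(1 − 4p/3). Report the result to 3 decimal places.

The sequences differ at 17 of 45 sites, so p = 17/45 ≈ 0.377778.
d = −(3/4) ln(1 − 4p/3) = −0.75 ln(1 − 0.503704) = −0.75 ln(0.496296)
  = −0.75 × (-0.700583) = 0.525437 substitutions/site.

0.525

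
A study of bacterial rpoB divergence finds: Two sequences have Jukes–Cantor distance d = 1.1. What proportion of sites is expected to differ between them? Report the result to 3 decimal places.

p = (3/4)(1 − e^(−4d/3)) = 0.75 × (1 − e^(-1.466667)) = 0.75 × (1 − 0.230693) = 0.576980.

0.577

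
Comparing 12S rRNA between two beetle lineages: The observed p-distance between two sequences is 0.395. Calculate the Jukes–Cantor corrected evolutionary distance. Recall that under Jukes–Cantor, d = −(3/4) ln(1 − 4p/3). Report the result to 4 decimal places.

0.5610

d = −(3/4) ln(1 − 4p/3) = −0.75 ln(1 − 0.526667) = −0.75 ln(0.473333)
  = −0.75 × (-0.747956) = 0.560967 substitutions/site.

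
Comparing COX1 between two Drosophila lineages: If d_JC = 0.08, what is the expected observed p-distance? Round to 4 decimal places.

p = (3/4)(1 − e^(−4d/3)) = 0.75 × (1 − e^(-0.106667)) = 0.75 × (1 − 0.898825) = 0.075881.

0.0759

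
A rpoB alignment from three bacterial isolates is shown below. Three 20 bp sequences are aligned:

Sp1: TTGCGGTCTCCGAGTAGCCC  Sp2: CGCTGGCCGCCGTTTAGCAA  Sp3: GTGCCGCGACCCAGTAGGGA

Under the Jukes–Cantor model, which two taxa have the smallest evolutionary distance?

Sp1–Sp2: 10/20 differ, p = 0.500, d = 0.824.
Sp1–Sp3: 9/20 differ, p = 0.450, d = 0.687.
Sp2–Sp3: 12/20 differ, p = 0.600, d = 1.207.
The smallest distance is between Sp1 and Sp3.

Sp1 and Sp3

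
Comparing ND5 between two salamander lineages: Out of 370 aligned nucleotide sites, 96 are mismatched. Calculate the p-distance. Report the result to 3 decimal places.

p = 96/370 = 0.259459… ≈ 0.259 (to 3 d.p.).

0.259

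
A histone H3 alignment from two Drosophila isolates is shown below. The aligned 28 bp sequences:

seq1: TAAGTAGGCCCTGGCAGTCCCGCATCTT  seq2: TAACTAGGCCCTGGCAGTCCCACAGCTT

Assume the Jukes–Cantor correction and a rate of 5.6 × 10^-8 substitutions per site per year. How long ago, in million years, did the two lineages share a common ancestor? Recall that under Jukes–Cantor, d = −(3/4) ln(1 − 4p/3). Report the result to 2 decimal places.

The sequences differ at 3 of 28 sites (4, 22, 25), so p = 3/28 ≈ 0.107143.
d = −(3/4) ln(1 − 4p/3) = −0.75 ln(1 − 0.142857) = −0.75 ln(0.857143)
  = −0.75 × (-0.154151) = 0.115613 substitutions/site.
Under a molecular clock d = 2μt, so t = d/(2μ) = 0.115613 / (2 × 5.6 × 10^-8) = 1.03 million years.

1.03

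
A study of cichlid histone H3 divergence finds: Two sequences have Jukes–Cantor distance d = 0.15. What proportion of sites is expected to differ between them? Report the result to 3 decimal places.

p = (3/4)(1 − e^(−4d/3)) = 0.75 × (1 − e^(-0.2)) = 0.75 × (1 − 0.818731) = 0.135952.

0.136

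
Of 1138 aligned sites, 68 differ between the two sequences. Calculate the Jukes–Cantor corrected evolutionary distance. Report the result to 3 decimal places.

0.062

p = 68/1138 ≈ 0.059754.
d = −(3/4) ln(1 − 4p/3) = −0.75 ln(1 − 0.079672) = −0.75 ln(0.920328)
  = −0.75 × (-0.083025) = 0.062269 substitutions/site.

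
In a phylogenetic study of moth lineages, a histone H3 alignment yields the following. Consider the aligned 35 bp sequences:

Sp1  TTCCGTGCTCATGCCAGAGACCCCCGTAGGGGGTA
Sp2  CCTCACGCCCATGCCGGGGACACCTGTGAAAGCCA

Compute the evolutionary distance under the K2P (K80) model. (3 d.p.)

Of 35 sites, 14 differences are transitions and 2 are transversions, so P = 14/35 = 0.4 and Q = 2/35 ≈ 0.057143.
Under the Kimura two-parameter model, d = −½ ln(1 − 2P − Q) − ¼ ln(1 − 2Q).
1 − 2P − Q = 0.142857, giving −½ ln(0.142857) = 0.972956.
1 − 2Q = 0.885714, giving −¼ ln(0.885714) = 0.030340.
d = 0.972956 + 0.030340 = 1.003296.

1.003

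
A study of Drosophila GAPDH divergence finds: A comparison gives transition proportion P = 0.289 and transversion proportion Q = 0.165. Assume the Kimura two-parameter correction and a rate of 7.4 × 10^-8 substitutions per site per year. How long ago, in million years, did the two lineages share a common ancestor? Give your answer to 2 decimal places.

5.27

Under the Kimura two-parameter model, d = −½ ln(1 − 2P − Q) − ¼ ln(1 − 2Q).
1 − 2P − Q = 0.257, giving −½ ln(0.257) = 0.679340.
1 − 2Q = 0.67, giving −¼ ln(0.67) = 0.100119.
d = 0.679340 + 0.100119 = 0.779459.
Under a molecular clock d = 2μt, so t = d/(2μ) = 0.779459 / (2 × 7.4 × 10^-8) = 5.27 million years.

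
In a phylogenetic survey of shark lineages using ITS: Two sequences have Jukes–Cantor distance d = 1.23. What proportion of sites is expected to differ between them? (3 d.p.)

p = (3/4)(1 − e^(−4d/3)) = 0.75 × (1 − e^(-1.64)) = 0.75 × (1 − 0.193980) = 0.604515.

0.605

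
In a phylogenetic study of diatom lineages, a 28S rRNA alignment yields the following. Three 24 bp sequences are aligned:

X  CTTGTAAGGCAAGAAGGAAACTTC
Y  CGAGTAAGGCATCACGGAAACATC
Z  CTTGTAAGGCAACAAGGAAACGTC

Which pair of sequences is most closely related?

X and Z

X–Y: 6/24 differ, p = 0.250, d = 0.304.
X–Z: 2/24 differ, p = 0.083, d = 0.088.
Y–Z: 5/24 differ, p = 0.208, d = 0.244.
The smallest distance is between X and Z.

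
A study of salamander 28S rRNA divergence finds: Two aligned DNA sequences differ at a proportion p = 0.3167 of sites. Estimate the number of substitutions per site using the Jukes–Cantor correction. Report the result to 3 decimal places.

0.411

d = −(3/4) ln(1 − 4p/3) = −0.75 ln(1 − 0.422267) = −0.75 ln(0.577733)
  = −0.75 × (-0.548643) = 0.411482 substitutions/site.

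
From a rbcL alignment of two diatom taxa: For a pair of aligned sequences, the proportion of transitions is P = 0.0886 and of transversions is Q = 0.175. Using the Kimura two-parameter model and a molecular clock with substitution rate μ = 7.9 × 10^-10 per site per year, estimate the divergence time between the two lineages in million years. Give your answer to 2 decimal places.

205.56

Under the Kimura two-parameter model, d = −½ ln(1 − 2P − Q) − ¼ ln(1 − 2Q).
1 − 2P − Q = 0.6478, giving −½ ln(0.6478) = 0.217087.
1 − 2Q = 0.65, giving −¼ ln(0.65) = 0.107696.
d = 0.217087 + 0.107696 = 0.324783.
Under a molecular clock d = 2μt, so t = d/(2μ) = 0.324783 / (2 × 7.9 × 10^-10) = 205.56 million years.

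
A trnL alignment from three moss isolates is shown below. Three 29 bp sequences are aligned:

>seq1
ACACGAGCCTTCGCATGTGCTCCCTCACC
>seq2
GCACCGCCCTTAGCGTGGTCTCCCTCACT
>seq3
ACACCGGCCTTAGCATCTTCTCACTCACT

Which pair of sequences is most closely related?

seq2 and seq3

seq1–seq2: 9/29 differ, p = 0.310, d = 0.401.
seq1–seq3: 7/29 differ, p = 0.241, d = 0.291.
seq2–seq3: 6/29 differ, p = 0.207, d = 0.242.
The smallest distance is between seq2 and seq3.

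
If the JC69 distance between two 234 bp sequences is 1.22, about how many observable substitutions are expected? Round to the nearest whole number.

Invert JC69: p = (3/4)(1 − e^(−4d/3)) = 0.75 × (1 − e^(-1.626667)) = 0.75 × (1 − 0.196584) = 0.602562.
Expected differing sites = pL ≈ 0.602562 × 234 = 140.999508 ≈ 141.

141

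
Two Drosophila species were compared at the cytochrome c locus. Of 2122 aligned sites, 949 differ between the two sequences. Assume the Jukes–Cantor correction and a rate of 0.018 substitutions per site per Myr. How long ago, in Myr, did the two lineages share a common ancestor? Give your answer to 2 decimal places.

18.90

p = 949/2122 ≈ 0.44722.
d = −(3/4) ln(1 − 4p/3) = −0.75 ln(1 − 0.596293) = −0.75 ln(0.403707)
  = −0.75 × (-0.907066) = 0.680300 substitutions/site.
Under a molecular clock d = 2μt, so t = d/(2μ) = 0.680300 / (2 × 0.018) = 18.90 Myr.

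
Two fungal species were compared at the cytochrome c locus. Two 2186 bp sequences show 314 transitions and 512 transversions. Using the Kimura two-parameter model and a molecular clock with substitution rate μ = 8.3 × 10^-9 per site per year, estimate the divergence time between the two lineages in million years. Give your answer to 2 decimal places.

P = 314/2186 ≈ 0.143641 and Q = 512/2186 ≈ 0.234218.
Under the Kimura two-parameter model, d = −½ ln(1 − 2P − Q) − ¼ ln(1 − 2Q).
1 − 2P − Q = 0.4785, giving −½ ln(0.4785) = 0.368550.
1 − 2Q = 0.531564, giving −¼ ln(0.531564) = 0.157983.
d = 0.368550 + 0.157983 = 0.526533.
Under a molecular clock d = 2μt, so t = d/(2μ) = 0.526533 / (2 × 8.3 × 10^-9) = 31.72 million years.

31.72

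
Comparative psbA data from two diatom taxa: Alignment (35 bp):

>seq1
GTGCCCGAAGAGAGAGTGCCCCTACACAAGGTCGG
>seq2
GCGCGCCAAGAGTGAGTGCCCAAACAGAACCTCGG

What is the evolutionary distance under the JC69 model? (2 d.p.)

0.31

The sequences differ at 9 of 35 sites (2, 5, 7, 13, 22, 23, 27, 30, 31), so p = 9/35 ≈ 0.257143.
d = −(3/4) ln(1 − 4p/3) = −0.75 ln(1 − 0.342857) = −0.75 ln(0.657143)
  = −0.75 × (-0.419854) = 0.314891 substitutions/site.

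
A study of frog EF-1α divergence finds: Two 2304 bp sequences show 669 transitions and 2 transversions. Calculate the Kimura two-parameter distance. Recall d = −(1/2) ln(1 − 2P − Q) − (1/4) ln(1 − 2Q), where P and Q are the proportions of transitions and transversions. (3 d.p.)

0.436

P = 669/2304 ≈ 0.290365 and Q = 2/2304 ≈ 0.000868.
Under the Kimura two-parameter model, d = −½ ln(1 − 2P − Q) − ¼ ln(1 − 2Q).
1 − 2P − Q = 0.418402, giving −½ ln(0.418402) = 0.435656.
1 − 2Q = 0.998264, giving −¼ ln(0.998264) = 0.000434.
d = 0.435656 + 0.000434 = 0.436090.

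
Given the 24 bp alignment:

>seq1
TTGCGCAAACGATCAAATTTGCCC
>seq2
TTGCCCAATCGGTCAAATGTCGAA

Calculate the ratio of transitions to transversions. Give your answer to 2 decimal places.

0.14

Transitions are A↔G and C↔T; transversions are all other mismatches.
Transitions: 1. Transversions: 7.
R = 1/7 = 0.142857… ≈ 0.14 (to 2 d.p.).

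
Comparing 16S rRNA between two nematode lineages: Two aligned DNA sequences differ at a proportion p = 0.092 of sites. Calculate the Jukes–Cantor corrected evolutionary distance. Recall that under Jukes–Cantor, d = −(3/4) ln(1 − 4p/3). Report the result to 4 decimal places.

d = −(3/4) ln(1 − 4p/3) = −0.75 ln(1 − 0.122667) = −0.75 ln(0.877333)
  = −0.75 × (-0.130869) = 0.098152 substitutions/site.

0.0982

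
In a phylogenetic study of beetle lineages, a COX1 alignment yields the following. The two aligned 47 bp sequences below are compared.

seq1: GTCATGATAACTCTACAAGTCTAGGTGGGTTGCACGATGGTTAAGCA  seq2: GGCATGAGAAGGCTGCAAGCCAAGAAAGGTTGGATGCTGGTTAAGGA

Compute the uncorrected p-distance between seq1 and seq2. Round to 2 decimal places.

0.30

The sequences differ at 14 of 47 positions.
p = 14/47 = 0.297872… ≈ 0.30 (to 2 d.p.).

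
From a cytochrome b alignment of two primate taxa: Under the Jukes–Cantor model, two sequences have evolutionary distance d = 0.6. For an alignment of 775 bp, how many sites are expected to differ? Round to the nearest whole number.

320

Invert JC69: p = (3/4)(1 − e^(−4d/3)) = 0.75 × (1 − e^(-0.8)) = 0.75 × (1 − 0.449329) = 0.413003.
Expected differing sites = pL ≈ 0.413003 × 775 = 320.077325 ≈ 320.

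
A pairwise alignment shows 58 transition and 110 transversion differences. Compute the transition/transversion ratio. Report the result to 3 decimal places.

R = 58/110 = 0.527272… ≈ 0.527 (to 3 d.p.).

0.527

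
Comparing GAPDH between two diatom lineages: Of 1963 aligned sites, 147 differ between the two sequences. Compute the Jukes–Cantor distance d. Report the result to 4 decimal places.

0.0789

p = 147/1963 ≈ 0.074885.
d = −(3/4) ln(1 − 4p/3) = −0.75 ln(1 − 0.099847) = −0.75 ln(0.900153)
  = −0.75 × (-0.105191) = 0.078893 substitutions/site.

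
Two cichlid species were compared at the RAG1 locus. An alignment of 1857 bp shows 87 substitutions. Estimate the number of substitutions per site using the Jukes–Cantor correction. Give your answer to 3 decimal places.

0.048

p = 87/1857 ≈ 0.04685.
d = −(3/4) ln(1 − 4p/3) = −0.75 ln(1 − 0.062467) = −0.75 ln(0.937533)
  = −0.75 × (-0.064503) = 0.048377 substitutions/site.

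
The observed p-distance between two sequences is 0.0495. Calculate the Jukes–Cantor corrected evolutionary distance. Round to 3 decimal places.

d = −(3/4) ln(1 − 4p/3) = −0.75 ln(1 − 0.066) = −0.75 ln(0.934)
  = −0.75 × (-0.068279) = 0.051209 substitutions/site.

0.051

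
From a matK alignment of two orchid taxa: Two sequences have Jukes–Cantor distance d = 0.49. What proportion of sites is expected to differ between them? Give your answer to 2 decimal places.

0.36

p = (3/4)(1 − e^(−4d/3)) = 0.75 × (1 − e^(-0.653333)) = 0.75 × (1 − 0.520309) = 0.359768.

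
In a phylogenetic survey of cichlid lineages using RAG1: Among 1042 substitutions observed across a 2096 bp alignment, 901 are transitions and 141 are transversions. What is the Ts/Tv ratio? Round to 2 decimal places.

R = 901/141 = 6.390070… ≈ 6.39 (to 2 d.p.).

6.39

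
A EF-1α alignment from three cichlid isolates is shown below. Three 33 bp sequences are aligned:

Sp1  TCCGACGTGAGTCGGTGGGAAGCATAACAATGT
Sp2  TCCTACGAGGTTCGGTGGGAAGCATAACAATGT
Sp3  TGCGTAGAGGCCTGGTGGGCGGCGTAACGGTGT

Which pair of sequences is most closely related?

Sp1–Sp2: 4/33 differ, p = 0.121, d = 0.132.
Sp1–Sp3: 13/33 differ, p = 0.394, d = 0.559.
Sp2–Sp3: 12/33 differ, p = 0.364, d = 0.497.
The smallest distance is between Sp1 and Sp2.

Sp1 and Sp2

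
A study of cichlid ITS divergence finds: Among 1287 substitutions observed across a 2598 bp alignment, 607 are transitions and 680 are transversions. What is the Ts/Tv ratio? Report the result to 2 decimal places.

0.89

R = 607/680 = 0.892647… ≈ 0.89 (to 2 d.p.).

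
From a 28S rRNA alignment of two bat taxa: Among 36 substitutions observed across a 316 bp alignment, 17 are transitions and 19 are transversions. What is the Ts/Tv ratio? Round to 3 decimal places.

R = 17/19 = 0.894736… ≈ 0.895 (to 3 d.p.).

0.895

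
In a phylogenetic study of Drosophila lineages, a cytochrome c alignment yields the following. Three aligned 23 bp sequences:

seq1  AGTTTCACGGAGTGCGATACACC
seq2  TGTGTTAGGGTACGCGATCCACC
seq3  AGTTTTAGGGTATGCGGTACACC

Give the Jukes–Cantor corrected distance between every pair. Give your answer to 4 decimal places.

d(seq1,seq2) = 0.4674, d(seq1,seq3) = 0.2567, d(seq2,seq3) = 0.2567

seq1–seq2: 8/23 sites differ → p ≈ 0.347826, d = −0.75 ln(1 − 0.463768) = 0.467391 ≈ 0.4674.
seq1–seq3: 5/23 sites differ → p ≈ 0.217391, d = −0.75 ln(1 − 0.289855) = 0.256715 ≈ 0.2567.
seq2–seq3: 5/23 sites differ → p ≈ 0.217391, d = −0.75 ln(1 − 0.289855) = 0.256715 ≈ 0.2567.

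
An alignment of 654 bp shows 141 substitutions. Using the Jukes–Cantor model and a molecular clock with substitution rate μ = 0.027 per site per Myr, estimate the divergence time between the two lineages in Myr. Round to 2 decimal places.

p = 141/654 ≈ 0.215596.
d = −(3/4) ln(1 − 4p/3) = −0.75 ln(1 − 0.287461) = −0.75 ln(0.712539)
  = −0.75 × (-0.338921) = 0.254191 substitutions/site.
Under a molecular clock d = 2μt, so t = d/(2μ) = 0.254191 / (2 × 0.027) = 4.71 Myr.

4.71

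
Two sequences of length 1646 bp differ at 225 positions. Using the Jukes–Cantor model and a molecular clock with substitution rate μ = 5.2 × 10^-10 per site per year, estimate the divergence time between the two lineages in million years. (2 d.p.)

p = 225/1646 ≈ 0.136695.
d = −(3/4) ln(1 − 4p/3) = −0.75 ln(1 − 0.18226) = −0.75 ln(0.81774)
  = −0.75 × (-0.201211) = 0.150908 substitutions/site.
Under a molecular clock d = 2μt, so t = d/(2μ) = 0.150908 / (2 × 5.2 × 10^-10) = 145.10 million years.

145.10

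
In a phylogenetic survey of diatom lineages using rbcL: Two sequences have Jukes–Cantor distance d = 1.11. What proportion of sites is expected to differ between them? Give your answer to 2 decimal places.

p = (3/4)(1 − e^(−4d/3)) = 0.75 × (1 − e^(-1.48)) = 0.75 × (1 − 0.227638) = 0.579272.

0.58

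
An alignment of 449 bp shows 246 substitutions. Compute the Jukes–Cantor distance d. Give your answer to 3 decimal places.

0.983

p = 246/449 ≈ 0.547884.
d = −(3/4) ln(1 − 4p/3) = −0.75 ln(1 − 0.730512) = −0.75 ln(0.269488)
  = −0.75 × (-1.311231) = 0.983423 substitutions/site.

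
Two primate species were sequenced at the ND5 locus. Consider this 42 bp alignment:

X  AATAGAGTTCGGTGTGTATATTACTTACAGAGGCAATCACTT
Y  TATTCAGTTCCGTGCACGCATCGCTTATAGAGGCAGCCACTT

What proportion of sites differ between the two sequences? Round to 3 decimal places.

The sequences differ at 14 of 42 positions.
p = 14/42 = 0.333333… ≈ 0.333 (to 3 d.p.).

0.333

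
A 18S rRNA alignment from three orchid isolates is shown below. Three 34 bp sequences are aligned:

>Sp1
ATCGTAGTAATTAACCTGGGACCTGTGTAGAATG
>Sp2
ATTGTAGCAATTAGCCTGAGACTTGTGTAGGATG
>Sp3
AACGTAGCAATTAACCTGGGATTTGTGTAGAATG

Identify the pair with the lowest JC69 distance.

Sp1–Sp2: 6/34 differ, p = 0.176, d = 0.201.
Sp1–Sp3: 4/34 differ, p = 0.118, d = 0.128.
Sp2–Sp3: 6/34 differ, p = 0.176, d = 0.201.
The smallest distance is between Sp1 and Sp3.

Sp1 and Sp3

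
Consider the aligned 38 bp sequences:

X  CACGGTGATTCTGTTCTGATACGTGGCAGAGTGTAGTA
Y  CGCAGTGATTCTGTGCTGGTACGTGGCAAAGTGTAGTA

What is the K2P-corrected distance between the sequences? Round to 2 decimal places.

0.15

Of 38 sites, 4 differences are transitions and 1 are transversions, so P = 4/38 ≈ 0.105263 and Q = 1/38 ≈ 0.026316.
Under the Kimura two-parameter model, d = −½ ln(1 − 2P − Q) − ¼ ln(1 − 2Q).
1 − 2P − Q = 0.763158, giving −½ ln(0.763158) = 0.135145.
1 − 2Q = 0.947368, giving −¼ ln(0.947368) = 0.013517.
d = 0.135145 + 0.013517 = 0.148662.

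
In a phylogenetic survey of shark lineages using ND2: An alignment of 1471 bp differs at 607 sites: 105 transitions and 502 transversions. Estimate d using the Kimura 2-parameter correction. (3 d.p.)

P = 105/1471 ≈ 0.07138 and Q = 502/1471 ≈ 0.341264.
Under the Kimura two-parameter model, d = −½ ln(1 − 2P − Q) − ¼ ln(1 − 2Q).
1 − 2P − Q = 0.515976, giving −½ ln(0.515976) = 0.330848.
1 − 2Q = 0.317472, giving −¼ ln(0.317472) = 0.286841.
d = 0.330848 + 0.286841 = 0.617689.

0.618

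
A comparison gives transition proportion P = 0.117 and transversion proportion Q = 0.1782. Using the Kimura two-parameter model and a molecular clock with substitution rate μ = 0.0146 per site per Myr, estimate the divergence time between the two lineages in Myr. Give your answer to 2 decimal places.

Under the Kimura two-parameter model, d = −½ ln(1 − 2P − Q) − ¼ ln(1 − 2Q).
1 − 2P − Q = 0.5878, giving −½ ln(0.5878) = 0.265684.
1 − 2Q = 0.6436, giving −¼ ln(0.6436) = 0.110169.
d = 0.265684 + 0.110169 = 0.375853.
Under a molecular clock d = 2μt, so t = d/(2μ) = 0.375853 / (2 × 0.0146) = 12.87 Myr.

12.87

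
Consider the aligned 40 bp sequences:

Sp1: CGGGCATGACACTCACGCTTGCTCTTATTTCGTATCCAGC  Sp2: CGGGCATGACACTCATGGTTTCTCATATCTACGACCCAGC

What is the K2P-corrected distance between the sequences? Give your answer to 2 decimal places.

0.27

Of 40 sites, 3 differences are transitions and 6 are transversions, so P = 3/40 = 0.075 and Q = 6/40 = 0.15.
Under the Kimura two-parameter model, d = −½ ln(1 − 2P − Q) − ¼ ln(1 − 2Q).
1 − 2P − Q = 0.7, giving −½ ln(0.7) = 0.178337.
1 − 2Q = 0.7, giving −¼ ln(0.7) = 0.089169.
d = 0.178337 + 0.089169 = 0.267506.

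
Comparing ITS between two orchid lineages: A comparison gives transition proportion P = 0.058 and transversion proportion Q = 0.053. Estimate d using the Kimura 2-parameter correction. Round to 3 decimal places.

Under the Kimura two-parameter model, d = −½ ln(1 − 2P − Q) − ¼ ln(1 − 2Q).
1 − 2P − Q = 0.831, giving −½ ln(0.831) = 0.092563.
1 − 2Q = 0.894, giving −¼ ln(0.894) = 0.028012.
d = 0.092563 + 0.028012 = 0.120575.

0.121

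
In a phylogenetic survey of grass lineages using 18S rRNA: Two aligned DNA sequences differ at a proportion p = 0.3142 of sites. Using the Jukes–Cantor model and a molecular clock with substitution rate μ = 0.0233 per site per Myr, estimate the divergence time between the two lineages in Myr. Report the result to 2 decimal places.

d = −(3/4) ln(1 − 4p/3) = −0.75 ln(1 − 0.418933) = −0.75 ln(0.581067)
  = −0.75 × (-0.542889) = 0.407167 substitutions/site.
Under a molecular clock d = 2μt, so t = d/(2μ) = 0.407167 / (2 × 0.0233) = 8.74 Myr.

8.74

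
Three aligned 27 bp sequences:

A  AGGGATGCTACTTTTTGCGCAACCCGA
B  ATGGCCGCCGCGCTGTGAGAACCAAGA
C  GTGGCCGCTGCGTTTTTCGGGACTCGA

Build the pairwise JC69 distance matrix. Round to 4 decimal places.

d(A,B) = 0.7704, d(A,C) = 0.5107, d(B,C) = 0.5876

A–B: 13/27 sites differ → p ≈ 0.481481, d = −0.75 ln(1 − 0.641975) = 0.770364 ≈ 0.7704.
A–C: 10/27 sites differ → p ≈ 0.37037, d = −0.75 ln(1 − 0.493827) = 0.510658 ≈ 0.5107.
B–C: 11/27 sites differ → p ≈ 0.407407, d = −0.75 ln(1 − 0.543209) = 0.587647 ≈ 0.5876.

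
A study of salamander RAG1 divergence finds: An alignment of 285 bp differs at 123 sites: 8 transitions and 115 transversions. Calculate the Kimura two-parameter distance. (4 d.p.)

P = 8/285 ≈ 0.02807 and Q = 115/285 ≈ 0.403509.
Under the Kimura two-parameter model, d = −½ ln(1 − 2P − Q) − ¼ ln(1 − 2Q).
1 − 2P − Q = 0.540351, giving −½ ln(0.540351) = 0.307768.
1 − 2Q = 0.192982, giving −¼ ln(0.192982) = 0.411290.
d = 0.307768 + 0.411290 = 0.719058.

0.7191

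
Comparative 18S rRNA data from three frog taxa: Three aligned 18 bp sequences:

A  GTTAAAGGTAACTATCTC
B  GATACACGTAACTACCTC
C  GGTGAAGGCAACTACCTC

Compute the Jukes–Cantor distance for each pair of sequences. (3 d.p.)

d(A,B) = 0.264, d(A,C) = 0.264, d(B,C) = 0.347

A–B: 4/18 sites differ → p ≈ 0.222222, d = −0.75 ln(1 − 0.296296) = 0.263548 ≈ 0.264.
A–C: 4/18 sites differ → p ≈ 0.222222, d = −0.75 ln(1 − 0.296296) = 0.263548 ≈ 0.264.
B–C: 5/18 sites differ → p ≈ 0.277778, d = −0.75 ln(1 − 0.370371) = 0.346968 ≈ 0.347.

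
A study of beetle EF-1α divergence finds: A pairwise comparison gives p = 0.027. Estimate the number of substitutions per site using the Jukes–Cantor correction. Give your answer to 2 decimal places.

d = −(3/4) ln(1 − 4p/3) = −0.75 ln(1 − 0.036) = −0.75 ln(0.964)
  = −0.75 × (-0.036664) = 0.027498 substitutions/site.

0.03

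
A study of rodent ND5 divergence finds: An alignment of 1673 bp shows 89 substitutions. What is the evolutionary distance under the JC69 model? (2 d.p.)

p = 89/1673 ≈ 0.053198.
d = −(3/4) ln(1 − 4p/3) = −0.75 ln(1 − 0.070931) = −0.75 ln(0.929069)
  = −0.75 × (-0.073572) = 0.055179 substitutions/site.

0.06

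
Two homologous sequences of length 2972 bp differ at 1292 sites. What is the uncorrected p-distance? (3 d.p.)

p = 1292/2972 = 0.434724… ≈ 0.435 (to 3 d.p.).

0.435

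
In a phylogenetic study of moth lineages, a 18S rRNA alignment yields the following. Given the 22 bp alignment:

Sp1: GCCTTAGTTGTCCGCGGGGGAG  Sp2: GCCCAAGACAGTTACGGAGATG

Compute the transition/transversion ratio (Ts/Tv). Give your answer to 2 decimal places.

2.00

Transitions are A↔G and C↔T; transversions are all other mismatches.
Transitions: 8. Transversions: 4.
R = 8/4 = 2.00.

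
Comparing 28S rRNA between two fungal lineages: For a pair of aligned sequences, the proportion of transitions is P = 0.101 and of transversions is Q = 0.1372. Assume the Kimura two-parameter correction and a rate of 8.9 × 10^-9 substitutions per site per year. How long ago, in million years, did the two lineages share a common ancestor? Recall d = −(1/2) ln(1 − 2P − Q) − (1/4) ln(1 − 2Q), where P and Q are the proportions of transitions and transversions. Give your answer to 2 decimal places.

Under the Kimura two-parameter model, d = −½ ln(1 − 2P − Q) − ¼ ln(1 − 2Q).
1 − 2P − Q = 0.6608, giving −½ ln(0.6608) = 0.207152.
1 − 2Q = 0.7256, giving −¼ ln(0.7256) = 0.080189.
d = 0.207152 + 0.080189 = 0.287341.
Under a molecular clock d = 2μt, so t = d/(2μ) = 0.287341 / (2 × 8.9 × 10^-9) = 16.14 million years.

16.14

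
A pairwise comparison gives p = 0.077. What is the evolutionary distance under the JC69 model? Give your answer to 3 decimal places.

d = −(3/4) ln(1 − 4p/3) = −0.75 ln(1 − 0.102667) = −0.75 ln(0.897333)
  = −0.75 × (-0.108328) = 0.081246 substitutions/site.

0.081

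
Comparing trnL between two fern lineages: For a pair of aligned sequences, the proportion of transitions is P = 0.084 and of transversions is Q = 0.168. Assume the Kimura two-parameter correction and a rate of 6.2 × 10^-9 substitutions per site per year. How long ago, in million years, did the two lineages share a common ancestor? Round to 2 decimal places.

24.77

Under the Kimura two-parameter model, d = −½ ln(1 − 2P − Q) − ¼ ln(1 − 2Q).
1 − 2P − Q = 0.664, giving −½ ln(0.664) = 0.204737.
1 − 2Q = 0.664, giving −¼ ln(0.664) = 0.102368.
d = 0.204737 + 0.102368 = 0.307105.
Under a molecular clock d = 2μt, so t = d/(2μ) = 0.307105 / (2 × 6.2 × 10^-9) = 24.77 million years.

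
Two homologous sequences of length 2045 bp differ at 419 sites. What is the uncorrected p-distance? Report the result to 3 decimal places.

0.205

p = 419/2045 = 0.204889… ≈ 0.205 (to 3 d.p.).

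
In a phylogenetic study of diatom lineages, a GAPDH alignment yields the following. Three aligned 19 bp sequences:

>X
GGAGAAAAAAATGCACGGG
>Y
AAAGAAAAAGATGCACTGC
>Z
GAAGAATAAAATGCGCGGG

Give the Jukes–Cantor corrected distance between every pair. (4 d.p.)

d(X,Y) = 0.3241, d(X,Z) = 0.1773, d(Y,Z) = 0.4099

X–Y: 5/19 sites differ → p ≈ 0.263158, d = −0.75 ln(1 − 0.350877) = 0.324100 ≈ 0.3241.
X–Z: 3/19 sites differ → p ≈ 0.157895, d = −0.75 ln(1 − 0.210527) = 0.177292 ≈ 0.1773.
Y–Z: 6/19 sites differ → p ≈ 0.315789, d = −0.75 ln(1 − 0.421052) = 0.409907 ≈ 0.4099.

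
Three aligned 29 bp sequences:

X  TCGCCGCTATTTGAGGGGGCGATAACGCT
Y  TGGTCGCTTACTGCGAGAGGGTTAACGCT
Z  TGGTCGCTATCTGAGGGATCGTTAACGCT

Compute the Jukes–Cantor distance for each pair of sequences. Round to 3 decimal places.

X–Y: 10/29 sites differ → p ≈ 0.344828, d = −0.75 ln(1 − 0.459771) = 0.461822 ≈ 0.462.
X–Z: 6/29 sites differ → p ≈ 0.206897, d = −0.75 ln(1 − 0.275863) = 0.242081 ≈ 0.242.
Y–Z: 6/29 sites differ → p ≈ 0.206897, d = −0.75 ln(1 − 0.275863) = 0.242081 ≈ 0.242.

d(X,Y) = 0.462, d(X,Z) = 0.242, d(Y,Z) = 0.242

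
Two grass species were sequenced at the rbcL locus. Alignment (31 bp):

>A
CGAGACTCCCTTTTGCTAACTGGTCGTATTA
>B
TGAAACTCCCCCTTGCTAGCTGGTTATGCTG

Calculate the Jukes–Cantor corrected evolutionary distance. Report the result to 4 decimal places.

0.4217

The sequences differ at 10 of 31 sites (1, 4, 11, 12, 19, 25, 26, 28, 29, 31), so p = 10/31 ≈ 0.322581.
d = −(3/4) ln(1 − 4p/3) = −0.75 ln(1 − 0.430108) = −0.75 ln(0.569892)
  = −0.75 × (-0.562308) = 0.421731 substitutions/site.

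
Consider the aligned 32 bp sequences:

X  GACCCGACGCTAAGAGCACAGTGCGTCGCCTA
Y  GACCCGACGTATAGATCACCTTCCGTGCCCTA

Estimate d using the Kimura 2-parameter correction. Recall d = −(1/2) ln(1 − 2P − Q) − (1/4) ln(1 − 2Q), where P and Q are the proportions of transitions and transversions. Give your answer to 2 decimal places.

Of 32 sites, 1 differences are transitions and 8 are transversions, so P = 1/32 = 0.03125 and Q = 8/32 = 0.25.
Under the Kimura two-parameter model, d = −½ ln(1 − 2P − Q) − ¼ ln(1 − 2Q).
1 − 2P − Q = 0.6875, giving −½ ln(0.6875) = 0.187347.
1 − 2Q = 0.5, giving −¼ ln(0.5) = 0.173287.
d = 0.187347 + 0.173287 = 0.360634.

0.36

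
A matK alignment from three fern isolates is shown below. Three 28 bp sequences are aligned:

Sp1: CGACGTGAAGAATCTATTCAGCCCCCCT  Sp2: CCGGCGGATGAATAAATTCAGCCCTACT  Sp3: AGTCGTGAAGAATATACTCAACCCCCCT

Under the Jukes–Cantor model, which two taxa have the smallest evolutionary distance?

Sp1–Sp2: 10/28 differ, p = 0.357, d = 0.485.
Sp1–Sp3: 5/28 differ, p = 0.179, d = 0.204.
Sp2–Sp3: 12/28 differ, p = 0.429, d = 0.635.
The smallest distance is between Sp1 and Sp3.

Sp1 and Sp3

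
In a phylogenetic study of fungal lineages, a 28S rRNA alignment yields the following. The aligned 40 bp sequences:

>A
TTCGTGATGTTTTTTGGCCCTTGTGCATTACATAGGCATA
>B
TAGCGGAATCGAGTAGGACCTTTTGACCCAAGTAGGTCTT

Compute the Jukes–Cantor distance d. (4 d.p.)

0.9913

The sequences differ at 22 of 40 sites, so p = 22/40 = 0.55.
d = −(3/4) ln(1 − 4p/3) = −0.75 ln(1 − 0.733333) = −0.75 ln(0.266667)
  = −0.75 × (-1.321755) = 0.991316 substitutions/site.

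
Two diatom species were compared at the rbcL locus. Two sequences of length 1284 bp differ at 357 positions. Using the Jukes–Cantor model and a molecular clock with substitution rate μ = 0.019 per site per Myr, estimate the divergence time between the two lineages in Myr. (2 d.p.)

p = 357/1284 ≈ 0.278037.
d = −(3/4) ln(1 − 4p/3) = −0.75 ln(1 − 0.370716) = −0.75 ln(0.629284)
  = −0.75 × (-0.463173) = 0.347380 substitutions/site.
Under a molecular clock d = 2μt, so t = d/(2μ) = 0.347380 / (2 × 0.019) = 9.14 Myr.

9.14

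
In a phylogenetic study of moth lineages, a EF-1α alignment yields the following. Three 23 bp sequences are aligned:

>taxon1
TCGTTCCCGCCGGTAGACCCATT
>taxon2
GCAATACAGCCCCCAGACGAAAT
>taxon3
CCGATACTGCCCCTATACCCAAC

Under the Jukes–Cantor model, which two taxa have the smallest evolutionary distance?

taxon2 and taxon3

taxon1–taxon2: 11/23 differ, p = 0.478, d = 0.761.
taxon1–taxon3: 9/23 differ, p = 0.391, d = 0.553.
taxon2–taxon3: 8/23 differ, p = 0.348, d = 0.467.
The smallest distance is between taxon2 and taxon3.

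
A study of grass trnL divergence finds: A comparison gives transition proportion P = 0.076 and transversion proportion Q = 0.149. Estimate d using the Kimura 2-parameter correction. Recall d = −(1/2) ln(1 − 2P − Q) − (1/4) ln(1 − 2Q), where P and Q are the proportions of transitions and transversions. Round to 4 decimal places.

Under the Kimura two-parameter model, d = −½ ln(1 − 2P − Q) − ¼ ln(1 − 2Q).
1 − 2P − Q = 0.699, giving −½ ln(0.699) = 0.179052.
1 − 2Q = 0.702, giving −¼ ln(0.702) = 0.088455.
d = 0.179052 + 0.088455 = 0.267507.

0.2675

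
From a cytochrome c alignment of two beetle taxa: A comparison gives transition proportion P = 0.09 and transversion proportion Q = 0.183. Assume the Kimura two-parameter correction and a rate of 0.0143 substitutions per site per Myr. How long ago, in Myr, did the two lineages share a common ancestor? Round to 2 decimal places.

Under the Kimura two-parameter model, d = −½ ln(1 − 2P − Q) − ¼ ln(1 − 2Q).
1 − 2P − Q = 0.637, giving −½ ln(0.637) = 0.225493.
1 − 2Q = 0.634, giving −¼ ln(0.634) = 0.113927.
d = 0.225493 + 0.113927 = 0.339420.
Under a molecular clock d = 2μt, so t = d/(2μ) = 0.339420 / (2 × 0.0143) = 11.87 Myr.

11.87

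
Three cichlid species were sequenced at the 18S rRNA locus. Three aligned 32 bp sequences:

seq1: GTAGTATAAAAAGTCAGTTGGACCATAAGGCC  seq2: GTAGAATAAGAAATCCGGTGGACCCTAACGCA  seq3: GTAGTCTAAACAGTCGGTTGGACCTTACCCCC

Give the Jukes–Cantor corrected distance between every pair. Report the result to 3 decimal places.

d(seq1,seq2) = 0.304, d(seq1,seq3) = 0.259, d(seq2,seq3) = 0.460

seq1–seq2: 8/32 sites differ → p = 0.25, d = −0.75 ln(1 − 0.333333) = 0.304098 ≈ 0.304.
seq1–seq3: 7/32 sites differ → p = 0.21875, d = −0.75 ln(1 − 0.291667) = 0.258631 ≈ 0.259.
seq2–seq3: 11/32 sites differ → p = 0.34375, d = −0.75 ln(1 − 0.458333) = 0.459828 ≈ 0.460.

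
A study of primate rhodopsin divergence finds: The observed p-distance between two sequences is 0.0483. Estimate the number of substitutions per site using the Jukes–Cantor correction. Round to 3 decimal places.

d = −(3/4) ln(1 − 4p/3) = −0.75 ln(1 − 0.0644) = −0.75 ln(0.9356)
  = −0.75 × (-0.066567) = 0.049925 substitutions/site.

0.050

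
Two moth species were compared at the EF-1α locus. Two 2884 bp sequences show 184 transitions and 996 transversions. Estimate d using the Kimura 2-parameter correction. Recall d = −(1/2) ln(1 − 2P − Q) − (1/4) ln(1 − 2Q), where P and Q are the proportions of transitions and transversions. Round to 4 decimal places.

P = 184/2884 ≈ 0.0638 and Q = 996/2884 ≈ 0.345354.
Under the Kimura two-parameter model, d = −½ ln(1 − 2P − Q) − ¼ ln(1 − 2Q).
1 − 2P − Q = 0.527046, giving −½ ln(0.527046) = 0.320234.
1 − 2Q = 0.309292, giving −¼ ln(0.309292) = 0.293367.
d = 0.320234 + 0.293367 = 0.613601.

0.6136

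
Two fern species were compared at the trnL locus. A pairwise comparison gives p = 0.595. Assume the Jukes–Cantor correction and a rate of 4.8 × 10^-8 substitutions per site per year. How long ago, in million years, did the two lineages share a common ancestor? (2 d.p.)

d = −(3/4) ln(1 − 4p/3) = −0.75 ln(1 − 0.793333) = −0.75 ln(0.206667)
  = −0.75 × (-1.576646) = 1.182485 substitutions/site.
Under a molecular clock d = 2μt, so t = d/(2μ) = 1.182485 / (2 × 4.8 × 10^-8) = 12.32 million years.

12.32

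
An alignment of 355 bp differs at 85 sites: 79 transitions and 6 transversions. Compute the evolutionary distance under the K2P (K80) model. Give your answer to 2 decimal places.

0.32

P = 79/355 ≈ 0.222535 and Q = 6/355 ≈ 0.016901.
Under the Kimura two-parameter model, d = −½ ln(1 − 2P − Q) − ¼ ln(1 − 2Q).
1 − 2P − Q = 0.538029, giving −½ ln(0.538029) = 0.309921.
1 − 2Q = 0.966198, giving −¼ ln(0.966198) = 0.008597.
d = 0.309921 + 0.008597 = 0.318518.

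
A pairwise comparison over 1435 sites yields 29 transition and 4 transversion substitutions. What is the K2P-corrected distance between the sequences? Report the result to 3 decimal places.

P = 29/1435 ≈ 0.020209 and Q = 4/1435 ≈ 0.002787.
Under the Kimura two-parameter model, d = −½ ln(1 − 2P − Q) − ¼ ln(1 − 2Q).
1 − 2P − Q = 0.956795, giving −½ ln(0.956795) = 0.022083.
1 − 2Q = 0.994426, giving −¼ ln(0.994426) = 0.001397.
d = 0.022083 + 0.001397 = 0.023480.

0.023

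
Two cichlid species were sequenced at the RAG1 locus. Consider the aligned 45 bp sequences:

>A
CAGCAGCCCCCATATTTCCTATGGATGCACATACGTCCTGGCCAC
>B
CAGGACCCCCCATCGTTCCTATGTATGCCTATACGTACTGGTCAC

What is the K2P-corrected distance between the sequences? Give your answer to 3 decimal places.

0.233

Of 45 sites, 2 differences are transitions and 7 are transversions, so P = 2/45 ≈ 0.044444 and Q = 7/45 ≈ 0.155556.
Under the Kimura two-parameter model, d = −½ ln(1 − 2P − Q) − ¼ ln(1 − 2Q).
1 − 2P − Q = 0.755556, giving −½ ln(0.755556) = 0.140151.
1 − 2Q = 0.688888, giving −¼ ln(0.688888) = 0.093169.
d = 0.140151 + 0.093169 = 0.233320.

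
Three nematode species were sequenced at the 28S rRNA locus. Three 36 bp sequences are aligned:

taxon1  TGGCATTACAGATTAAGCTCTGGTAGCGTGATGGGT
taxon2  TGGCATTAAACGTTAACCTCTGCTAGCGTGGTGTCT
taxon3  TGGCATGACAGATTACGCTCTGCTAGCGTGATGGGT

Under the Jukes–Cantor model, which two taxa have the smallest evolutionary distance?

taxon1 and taxon3

taxon1–taxon2: 8/36 differ, p = 0.222, d = 0.264.
taxon1–taxon3: 3/36 differ, p = 0.083, d = 0.088.
taxon2–taxon3: 9/36 differ, p = 0.250, d = 0.304.
The smallest distance is between taxon1 and taxon3.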